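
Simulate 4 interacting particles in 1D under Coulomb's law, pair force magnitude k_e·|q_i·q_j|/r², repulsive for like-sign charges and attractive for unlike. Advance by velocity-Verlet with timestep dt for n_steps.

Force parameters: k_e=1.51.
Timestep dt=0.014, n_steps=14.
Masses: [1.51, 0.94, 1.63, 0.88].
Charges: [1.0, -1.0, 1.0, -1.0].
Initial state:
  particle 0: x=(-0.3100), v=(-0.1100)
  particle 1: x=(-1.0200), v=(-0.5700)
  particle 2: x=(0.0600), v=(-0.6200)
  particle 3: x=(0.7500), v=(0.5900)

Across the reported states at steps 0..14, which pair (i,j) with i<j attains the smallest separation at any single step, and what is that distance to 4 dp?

step 0: x0=(-0.3100) x1=(-1.0200) x2=(0.0600) x3=(0.7500)
step 1: x0=(-0.3124) x1=(-1.0276) x2=(0.0521) x3=(0.7578)
step 2: x0=(-0.3164) x1=(-1.0344) x2=(0.0458) x3=(0.7648)
step 3: x0=(-0.3222) x1=(-1.0404) x2=(0.0410) x3=(0.7709)
step 4: x0=(-0.3296) x1=(-1.0456) x2=(0.0378) x3=(0.7762)
step 5: x0=(-0.3388) x1=(-1.0501) x2=(0.0362) x3=(0.7807)
step 6: x0=(-0.3495) x1=(-1.0537) x2=(0.0360) x3=(0.7844)
step 7: x0=(-0.3618) x1=(-1.0565) x2=(0.0372) x3=(0.7874)
step 8: x0=(-0.3756) x1=(-1.0586) x2=(0.0397) x3=(0.7896)
step 9: x0=(-0.3909) x1=(-1.0597) x2=(0.0434) x3=(0.7911)
step 10: x0=(-0.4074) x1=(-1.0600) x2=(0.0483) x3=(0.7918)
step 11: x0=(-0.4253) x1=(-1.0594) x2=(0.0542) x3=(0.7918)
step 12: x0=(-0.4443) x1=(-1.0579) x2=(0.0611) x3=(0.7910)
step 13: x0=(-0.4645) x1=(-1.0553) x2=(0.0689) x3=(0.7895)
step 14: x0=(-0.4858) x1=(-1.0517) x2=(0.0776) x3=(0.7873)

pair (0,2), distance 0.3622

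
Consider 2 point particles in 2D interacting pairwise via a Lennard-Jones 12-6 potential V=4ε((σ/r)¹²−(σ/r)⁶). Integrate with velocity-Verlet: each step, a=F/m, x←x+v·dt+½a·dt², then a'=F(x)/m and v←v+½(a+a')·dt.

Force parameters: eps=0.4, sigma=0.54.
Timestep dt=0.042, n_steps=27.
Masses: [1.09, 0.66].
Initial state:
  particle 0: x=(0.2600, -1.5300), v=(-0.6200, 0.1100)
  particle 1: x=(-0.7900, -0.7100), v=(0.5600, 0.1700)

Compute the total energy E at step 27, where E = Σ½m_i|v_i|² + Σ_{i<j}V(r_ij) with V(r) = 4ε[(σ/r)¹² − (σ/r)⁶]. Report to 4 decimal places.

step 0: x0=(0.2600, -1.5300) x1=(-0.7900, -0.7100)
step 1: x0=(0.2339, -1.5254) x1=(-0.7664, -0.7029)
step 2: x0=(0.2078, -1.5207) x1=(-0.7428, -0.6958)
step 3: x0=(0.1817, -1.5160) x1=(-0.7191, -0.6889)
step 4: x0=(0.1554, -1.5112) x1=(-0.6952, -0.6820)
step 5: x0=(0.1291, -1.5063) x1=(-0.6713, -0.6753)
step 6: x0=(0.1027, -1.5013) x1=(-0.6471, -0.6687)
step 7: x0=(0.0762, -1.4962) x1=(-0.6228, -0.6624)
step 8: x0=(0.0495, -1.4910) x1=(-0.5983, -0.6563)
step 9: x0=(0.0227, -1.4855) x1=(-0.5735, -0.6505)
step 10: x0=(-0.0043, -1.4798) x1=(-0.5484, -0.6451)
step 11: x0=(-0.0315, -1.4738) x1=(-0.5230, -0.6403)
step 12: x0=(-0.0589, -1.4674) x1=(-0.4971, -0.6361)
step 13: x0=(-0.0866, -1.4605) x1=(-0.4709, -0.6327)
step 14: x0=(-0.1146, -1.4530) x1=(-0.4442, -0.6304)
step 15: x0=(-0.1428, -1.4448) x1=(-0.4170, -0.6292)
step 16: x0=(-0.1714, -1.4356) x1=(-0.3893, -0.6296)
step 17: x0=(-0.2003, -1.4253) x1=(-0.3611, -0.6318)
step 18: x0=(-0.2294, -1.4137) x1=(-0.3324, -0.6363)
step 19: x0=(-0.2588, -1.4004) x1=(-0.3034, -0.6435)
step 20: x0=(-0.2883, -1.3851) x1=(-0.2742, -0.6539)
step 21: x0=(-0.3177, -1.3675) x1=(-0.2451, -0.6682)
step 22: x0=(-0.3469, -1.3472) x1=(-0.2164, -0.6869)
step 23: x0=(-0.3755, -1.3241) x1=(-0.1886, -0.7103)
step 24: x0=(-0.4034, -1.2987) x1=(-0.1620, -0.7376)
step 25: x0=(-0.4311, -1.2727) x1=(-0.1358, -0.7657)
step 26: x0=(-0.4605, -1.2497) x1=(-0.1067, -0.7888)
step 27: x0=(-0.4929, -1.2307) x1=(-0.0726, -0.8055)
step 0 velocities: v0=(-0.6200, 0.1100) v1=(0.5600, 0.1700)
step 0: KE=0.3291, PE=-0.0071, E=0.3221
step 27 velocities: v0=(-0.7827, 0.4426) v1=(0.8286, -0.3792)
step 27: KE=0.7146, PE=-0.3971, E=0.3176

0.3176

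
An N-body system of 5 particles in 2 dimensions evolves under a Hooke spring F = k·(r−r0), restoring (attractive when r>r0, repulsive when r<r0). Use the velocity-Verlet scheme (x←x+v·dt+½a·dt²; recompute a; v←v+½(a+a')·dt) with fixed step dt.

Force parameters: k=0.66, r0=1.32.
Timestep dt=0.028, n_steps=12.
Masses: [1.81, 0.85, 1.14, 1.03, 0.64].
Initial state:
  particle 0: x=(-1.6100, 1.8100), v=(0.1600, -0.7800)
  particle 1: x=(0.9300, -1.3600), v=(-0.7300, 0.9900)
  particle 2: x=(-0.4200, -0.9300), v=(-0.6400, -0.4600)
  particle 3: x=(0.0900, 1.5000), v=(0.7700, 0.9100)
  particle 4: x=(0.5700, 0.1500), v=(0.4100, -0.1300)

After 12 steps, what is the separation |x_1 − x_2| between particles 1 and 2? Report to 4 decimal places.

1.2401

step 0: x0=(-1.6100, 1.8100) x1=(0.9300, -1.3600) x2=(-0.4200, -0.9300) x3=(0.0900, 1.5000) x4=(0.5700, 0.1500)
step 1: x0=(-1.6050, 1.7875) x1=(0.9089, -1.3311) x2=(-0.4380, -0.9423) x3=(0.1115, 1.5248) x4=(0.5810, 0.1466)
step 2: x0=(-1.5988, 1.7637) x1=(0.8863, -1.2998) x2=(-0.4560, -0.9532) x3=(0.1330, 1.5482) x4=(0.5910, 0.1438)
step 3: x0=(-1.5916, 1.7387) x1=(0.8625, -1.2662) x2=(-0.4742, -0.9629) x3=(0.1543, 1.5701) x4=(0.5999, 0.1415)
step 4: x0=(-1.5832, 1.7124) x1=(0.8374, -1.2303) x2=(-0.4923, -0.9713) x3=(0.1754, 1.5905) x4=(0.6078, 0.1398)
step 5: x0=(-1.5739, 1.6849) x1=(0.8111, -1.1924) x2=(-0.5105, -0.9784) x3=(0.1964, 1.6095) x4=(0.6146, 0.1387)
step 6: x0=(-1.5634, 1.6562) x1=(0.7836, -1.1523) x2=(-0.5287, -0.9841) x3=(0.2172, 1.6269) x4=(0.6203, 0.1382)
step 7: x0=(-1.5519, 1.6264) x1=(0.7551, -1.1103) x2=(-0.5469, -0.9885) x3=(0.2377, 1.6428) x4=(0.6249, 0.1384)
step 8: x0=(-1.5394, 1.5955) x1=(0.7255, -1.0663) x2=(-0.5650, -0.9916) x3=(0.2579, 1.6572) x4=(0.6284, 0.1392)
step 9: x0=(-1.5259, 1.5635) x1=(0.6949, -1.0206) x2=(-0.5831, -0.9933) x3=(0.2779, 1.6700) x4=(0.6308, 0.1407)
step 10: x0=(-1.5115, 1.5305) x1=(0.6634, -0.9732) x2=(-0.6011, -0.9936) x3=(0.2975, 1.6813) x4=(0.6321, 0.1429)
step 11: x0=(-1.4961, 1.4966) x1=(0.6310, -0.9241) x2=(-0.6190, -0.9927) x3=(0.3167, 1.6911) x4=(0.6323, 0.1458)
step 12: x0=(-1.4798, 1.4617) x1=(0.5978, -0.8735) x2=(-0.6368, -0.9904) x3=(0.3356, 1.6993) x4=(0.6314, 0.1495)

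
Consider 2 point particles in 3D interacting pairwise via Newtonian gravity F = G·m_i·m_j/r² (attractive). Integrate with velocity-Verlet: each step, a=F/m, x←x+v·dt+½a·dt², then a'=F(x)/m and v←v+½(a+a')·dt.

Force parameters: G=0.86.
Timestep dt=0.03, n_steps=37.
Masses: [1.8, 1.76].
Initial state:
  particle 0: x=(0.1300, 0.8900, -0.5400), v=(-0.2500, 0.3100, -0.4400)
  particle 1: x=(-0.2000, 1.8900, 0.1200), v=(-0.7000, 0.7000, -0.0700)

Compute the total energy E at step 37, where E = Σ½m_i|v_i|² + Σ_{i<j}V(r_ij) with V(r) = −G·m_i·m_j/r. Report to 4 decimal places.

step 0: x0=(0.1300, 0.8900, -0.5400) x1=(-0.2000, 1.8900, 0.1200)
step 1: x0=(0.1224, 0.8997, -0.5530) x1=(-0.2209, 1.9106, 0.1177)
step 2: x0=(0.1145, 0.9100, -0.5655) x1=(-0.2415, 1.9306, 0.1149)
step 3: x0=(0.1064, 0.9210, -0.5775) x1=(-0.2619, 1.9498, 0.1116)
step 4: x0=(0.0981, 0.9327, -0.5892) x1=(-0.2821, 1.9684, 0.1079)
step 5: x0=(0.0896, 0.9450, -0.6004) x1=(-0.3020, 1.9863, 0.1037)
step 6: x0=(0.0808, 0.9579, -0.6112) x1=(-0.3217, 2.0037, 0.0992)
step 7: x0=(0.0718, 0.9714, -0.6215) x1=(-0.3412, 2.0203, 0.0942)
step 8: x0=(0.0625, 0.9855, -0.6315) x1=(-0.3604, 2.0364, 0.0888)
step 9: x0=(0.0530, 1.0002, -0.6410) x1=(-0.3793, 2.0519, 0.0829)
step 10: x0=(0.0433, 1.0155, -0.6502) x1=(-0.3980, 2.0667, 0.0767)
step 11: x0=(0.0333, 1.0314, -0.6589) x1=(-0.4165, 2.0810, 0.0700)
step 12: x0=(0.0231, 1.0479, -0.6673) x1=(-0.4347, 2.0947, 0.0630)
step 13: x0=(0.0126, 1.0649, -0.6752) x1=(-0.4527, 2.1078, 0.0555)
step 14: x0=(0.0019, 1.0825, -0.6828) x1=(-0.4704, 2.1203, 0.0476)
step 15: x0=(-0.0091, 1.1007, -0.6899) x1=(-0.4878, 2.1322, 0.0393)
step 16: x0=(-0.0203, 1.1194, -0.6967) x1=(-0.5050, 2.1435, 0.0306)
step 17: x0=(-0.0318, 1.1387, -0.7030) x1=(-0.5219, 2.1543, 0.0215)
step 18: x0=(-0.0436, 1.1586, -0.7090) x1=(-0.5385, 2.1645, 0.0120)
step 19: x0=(-0.0557, 1.1791, -0.7145) x1=(-0.5548, 2.1741, 0.0020)
step 20: x0=(-0.0681, 1.2001, -0.7196) x1=(-0.5708, 2.1831, -0.0083)
step 21: x0=(-0.0808, 1.2218, -0.7242) x1=(-0.5865, 2.1914, -0.0192)
step 22: x0=(-0.0938, 1.2440, -0.7285) x1=(-0.6019, 2.1992, -0.0304)
step 23: x0=(-0.1071, 1.2668, -0.7323) x1=(-0.6169, 2.2063, -0.0422)
step 24: x0=(-0.1207, 1.2903, -0.7356) x1=(-0.6317, 2.2129, -0.0544)
step 25: x0=(-0.1347, 1.3144, -0.7385) x1=(-0.6460, 2.2187, -0.0670)
step 26: x0=(-0.1491, 1.3392, -0.7408) x1=(-0.6600, 2.2239, -0.0802)
step 27: x0=(-0.1639, 1.3646, -0.7427) x1=(-0.6735, 2.2284, -0.0939)
step 28: x0=(-0.1790, 1.3907, -0.7441) x1=(-0.6867, 2.2322, -0.1081)
step 29: x0=(-0.1946, 1.4175, -0.7449) x1=(-0.6994, 2.2353, -0.1228)
step 30: x0=(-0.2107, 1.4451, -0.7452) x1=(-0.7117, 2.2376, -0.1382)
step 31: x0=(-0.2272, 1.4735, -0.7448) x1=(-0.7234, 2.2391, -0.1541)
step 32: x0=(-0.2443, 1.5026, -0.7439) x1=(-0.7346, 2.2398, -0.1707)
step 33: x0=(-0.2619, 1.5326, -0.7422) x1=(-0.7453, 2.2396, -0.1880)
step 34: x0=(-0.2802, 1.5636, -0.7399) x1=(-0.7553, 2.2385, -0.2060)
step 35: x0=(-0.2992, 1.5954, -0.7368) x1=(-0.7646, 2.2364, -0.2248)
step 36: x0=(-0.3188, 1.6284, -0.7328) x1=(-0.7731, 2.2333, -0.2444)
step 37: x0=(-0.3394, 1.6624, -0.7280) x1=(-0.7807, 2.2289, -0.2649)
step 0 velocities: v0=(-0.2500, 0.3100, -0.4400) v1=(-0.7000, 0.7000, -0.0700)
step 0: KE=1.1837, PE=-2.1922, E=-1.0086
step 37 velocities: v0=(-0.7009, 1.1559, 0.1785) v1=(-0.2388, -0.1652, -0.7026)
step 37: KE=2.1819, PE=-3.1885, E=-1.0066

-1.0066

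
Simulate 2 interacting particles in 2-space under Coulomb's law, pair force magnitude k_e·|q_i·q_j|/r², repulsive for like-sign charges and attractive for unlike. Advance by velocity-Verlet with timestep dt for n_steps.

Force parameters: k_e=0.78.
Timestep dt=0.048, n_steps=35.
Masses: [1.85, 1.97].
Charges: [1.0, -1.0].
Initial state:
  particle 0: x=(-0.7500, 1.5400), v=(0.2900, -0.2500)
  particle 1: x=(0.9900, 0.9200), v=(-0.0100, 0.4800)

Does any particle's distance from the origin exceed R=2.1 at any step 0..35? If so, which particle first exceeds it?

no

step 0: x0=(-0.7500, 1.5400) x1=(0.9900, 0.9200)
step 1: x0=(-0.7359, 1.5280) x1=(0.9894, 0.9431)
step 2: x0=(-0.7216, 1.5158) x1=(0.9885, 0.9663)
step 3: x0=(-0.7070, 1.5036) x1=(0.9874, 0.9895)
step 4: x0=(-0.6921, 1.4913) x1=(0.9860, 1.0129)
step 5: x0=(-0.6769, 1.4788) x1=(0.9843, 1.0363)
step 6: x0=(-0.6613, 1.4663) x1=(0.9823, 1.0598)
step 7: x0=(-0.6455, 1.4538) x1=(0.9800, 1.0834)
step 8: x0=(-0.6292, 1.4411) x1=(0.9773, 1.1070)
step 9: x0=(-0.6127, 1.4284) x1=(0.9744, 1.1308)
step 10: x0=(-0.5958, 1.4156) x1=(0.9711, 1.1545)
step 11: x0=(-0.5784, 1.4027) x1=(0.9674, 1.1784)
step 12: x0=(-0.5607, 1.3898) x1=(0.9634, 1.2023)
step 13: x0=(-0.5426, 1.3768) x1=(0.9590, 1.2262)
step 14: x0=(-0.5241, 1.3638) x1=(0.9542, 1.2502)
step 15: x0=(-0.5051, 1.3508) x1=(0.9489, 1.2743)
step 16: x0=(-0.4857, 1.3377) x1=(0.9433, 1.2983)
step 17: x0=(-0.4658, 1.3246) x1=(0.9372, 1.3223)
step 18: x0=(-0.4454, 1.3116) x1=(0.9306, 1.3464)
step 19: x0=(-0.4245, 1.2985) x1=(0.9235, 1.3705)
step 20: x0=(-0.4030, 1.2854) x1=(0.9160, 1.3945)
step 21: x0=(-0.3810, 1.2725) x1=(0.9079, 1.4184)
step 22: x0=(-0.3584, 1.2595) x1=(0.8993, 1.4424)
step 23: x0=(-0.3353, 1.2467) x1=(0.8902, 1.4662)
step 24: x0=(-0.3115, 1.2339) x1=(0.8804, 1.4899)
step 25: x0=(-0.2871, 1.2213) x1=(0.8701, 1.5135)
step 26: x0=(-0.2620, 1.2089) x1=(0.8591, 1.5370)
step 27: x0=(-0.2362, 1.1967) x1=(0.8475, 1.5602)
step 28: x0=(-0.2097, 1.1847) x1=(0.8352, 1.5832)
step 29: x0=(-0.1825, 1.1730) x1=(0.8223, 1.6060)
step 30: x0=(-0.1546, 1.1616) x1=(0.8086, 1.6285)
step 31: x0=(-0.1259, 1.1506) x1=(0.7943, 1.6506)
step 32: x0=(-0.0964, 1.1400) x1=(0.7792, 1.6723)
step 33: x0=(-0.0661, 1.1298) x1=(0.7633, 1.6936)
step 34: x0=(-0.0351, 1.1203) x1=(0.7467, 1.7144)
step 35: x0=(-0.0032, 1.1113) x1=(0.7294, 1.7346)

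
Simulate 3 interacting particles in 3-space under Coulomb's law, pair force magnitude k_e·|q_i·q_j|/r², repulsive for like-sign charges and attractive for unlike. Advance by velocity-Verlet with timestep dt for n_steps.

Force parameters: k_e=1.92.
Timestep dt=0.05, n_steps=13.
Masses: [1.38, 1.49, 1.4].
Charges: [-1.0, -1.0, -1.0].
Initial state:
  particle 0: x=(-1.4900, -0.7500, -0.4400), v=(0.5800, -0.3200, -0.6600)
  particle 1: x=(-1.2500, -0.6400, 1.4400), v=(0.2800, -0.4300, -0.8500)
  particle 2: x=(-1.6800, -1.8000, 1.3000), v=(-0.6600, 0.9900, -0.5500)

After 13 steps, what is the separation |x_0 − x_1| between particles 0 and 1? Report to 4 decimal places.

step 0: x0=(-1.4900, -0.7500, -0.4400) x1=(-1.2500, -0.6400, 1.4400) x2=(-1.6800, -1.8000, 1.3000)
step 1: x0=(-1.4610, -0.7658, -0.4738) x1=(-1.2356, -0.6605, 1.3981) x2=(-1.7134, -1.7517, 1.2727)
step 2: x0=(-1.4321, -0.7813, -0.5094) x1=(-1.2202, -0.6789, 1.3572) x2=(-1.7479, -1.7061, 1.2459)
step 3: x0=(-1.4031, -0.7964, -0.5466) x1=(-1.2036, -0.6952, 1.3176) x2=(-1.7837, -1.6630, 1.2196)
step 4: x0=(-1.3740, -0.8112, -0.5856) x1=(-1.1856, -0.7092, 1.2790) x2=(-1.8210, -1.6227, 1.1938)
step 5: x0=(-1.3449, -0.8257, -0.6264) x1=(-1.1660, -0.7211, 1.2416) x2=(-1.8600, -1.5849, 1.1686)
step 6: x0=(-1.3156, -0.8399, -0.6689) x1=(-1.1447, -0.7309, 1.2052) x2=(-1.9010, -1.5496, 1.1439)
step 7: x0=(-1.2862, -0.8539, -0.7131) x1=(-1.1216, -0.7387, 1.1699) x2=(-1.9442, -1.5166, 1.1199)
step 8: x0=(-1.2566, -0.8676, -0.7590) x1=(-1.0966, -0.7448, 1.1356) x2=(-1.9895, -1.4857, 1.0964)
step 9: x0=(-1.2268, -0.8813, -0.8066) x1=(-1.0697, -0.7493, 1.1022) x2=(-2.0370, -1.4567, 1.0735)
step 10: x0=(-1.1967, -0.8947, -0.8558) x1=(-1.0409, -0.7524, 1.0698) x2=(-2.0868, -1.4293, 1.0513)
step 11: x0=(-1.1665, -0.9081, -0.9066) x1=(-1.0103, -0.7543, 1.0382) x2=(-2.1387, -1.4032, 1.0297)
step 12: x0=(-1.1360, -0.9213, -0.9588) x1=(-0.9779, -0.7552, 1.0075) x2=(-2.1927, -1.3783, 1.0086)
step 13: x0=(-1.1053, -0.9345, -1.0126) x1=(-0.9440, -0.7553, 0.9776) x2=(-2.2486, -1.3544, 0.9881)

2.0048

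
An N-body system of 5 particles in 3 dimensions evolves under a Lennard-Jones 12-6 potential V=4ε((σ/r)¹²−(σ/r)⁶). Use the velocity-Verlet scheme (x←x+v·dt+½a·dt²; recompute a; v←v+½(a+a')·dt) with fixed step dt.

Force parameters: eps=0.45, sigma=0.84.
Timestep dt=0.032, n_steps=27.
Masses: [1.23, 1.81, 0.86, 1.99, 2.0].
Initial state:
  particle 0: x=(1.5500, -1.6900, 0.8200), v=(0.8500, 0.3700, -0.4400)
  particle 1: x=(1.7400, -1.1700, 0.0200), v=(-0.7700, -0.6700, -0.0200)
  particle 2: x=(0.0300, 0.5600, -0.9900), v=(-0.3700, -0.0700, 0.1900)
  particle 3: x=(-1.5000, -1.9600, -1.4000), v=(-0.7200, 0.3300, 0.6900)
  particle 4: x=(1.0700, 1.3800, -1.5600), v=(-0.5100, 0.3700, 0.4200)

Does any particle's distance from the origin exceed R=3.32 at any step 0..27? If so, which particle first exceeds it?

step 0: x0=(1.5500, -1.6900, 0.8200) x1=(1.7400, -1.1700, 0.0200) x2=(0.0300, 0.5600, -0.9900) x3=(-1.5000, -1.9600, -1.4000) x4=(1.0700, 1.3800, -1.5600)
step 1: x0=(1.5773, -1.6780, 0.8056) x1=(1.7153, -1.1916, 0.0195) x2=(0.0183, 0.5578, -0.9840) x3=(-1.5230, -1.9494, -1.3779) x4=(1.0536, 1.3918, -1.5465)
step 2: x0=(1.6045, -1.6661, 0.7915) x1=(1.6907, -1.2130, 0.0189) x2=(0.0068, 0.5559, -0.9781) x3=(-1.5461, -1.9389, -1.3558) x4=(1.0372, 1.4035, -1.5330)
step 3: x0=(1.6315, -1.6553, 0.7792) x1=(1.6661, -1.2337, 0.0171) x2=(-0.0045, 0.5541, -0.9723) x3=(-1.5691, -1.9283, -1.3338) x4=(1.0206, 1.4152, -1.5194)
step 4: x0=(1.6583, -1.6469, 0.7713) x1=(1.6417, -1.2528, 0.0122) x2=(-0.0155, 0.5525, -0.9667) x3=(-1.5922, -1.9178, -1.3117) x4=(1.0039, 1.4267, -1.5058)
step 5: x0=(1.6853, -1.6420, 0.7700) x1=(1.6173, -1.2696, 0.0029) x2=(-0.0263, 0.5510, -0.9611) x3=(-1.6152, -1.9072, -1.2896) x4=(0.9872, 1.4382, -1.4921)
step 6: x0=(1.7128, -1.6403, 0.7754) x1=(1.5924, -1.2841, -0.0110) x2=(-0.0369, 0.5498, -0.9557) x3=(-1.6382, -1.8966, -1.2675) x4=(0.9703, 1.4496, -1.4784)
step 7: x0=(1.7411, -1.6406, 0.7853) x1=(1.5670, -1.2973, -0.0279) x2=(-0.0473, 0.5487, -0.9504) x3=(-1.6613, -1.8861, -1.2454) x4=(0.9534, 1.4609, -1.4646)
step 8: x0=(1.7697, -1.6418, 0.7971) x1=(1.5413, -1.3098, -0.0462) x2=(-0.0574, 0.5479, -0.9451) x3=(-1.6843, -1.8755, -1.2234) x4=(0.9364, 1.4721, -1.4508)
step 9: x0=(1.7985, -1.6430, 0.8092) x1=(1.5156, -1.3224, -0.0646) x2=(-0.0674, 0.5472, -0.9400) x3=(-1.7073, -1.8649, -1.2013) x4=(0.9192, 1.4833, -1.4369)
step 10: x0=(1.8270, -1.6440, 0.8207) x1=(1.4901, -1.3350, -0.0826) x2=(-0.0771, 0.5467, -0.9350) x3=(-1.7304, -1.8544, -1.1792) x4=(0.9020, 1.4943, -1.4230)
step 11: x0=(1.8552, -1.6448, 0.8313) x1=(1.4647, -1.3479, -0.1001) x2=(-0.0866, 0.5464, -0.9301) x3=(-1.7534, -1.8438, -1.1571) x4=(0.8847, 1.5053, -1.4091)
step 12: x0=(1.8830, -1.6452, 0.8409) x1=(1.4397, -1.3610, -0.1168) x2=(-0.0959, 0.5464, -0.9253) x3=(-1.7764, -1.8332, -1.1350) x4=(0.8673, 1.5161, -1.3951)
step 13: x0=(1.9104, -1.6454, 0.8497) x1=(1.4148, -1.3742, -0.1330) x2=(-0.1050, 0.5465, -0.9206) x3=(-1.7994, -1.8226, -1.1129) x4=(0.8498, 1.5269, -1.3810)
step 14: x0=(1.9374, -1.6453, 0.8577) x1=(1.3903, -1.3876, -0.1487) x2=(-0.1138, 0.5468, -0.9161) x3=(-1.8225, -1.8121, -1.0909) x4=(0.8322, 1.5376, -1.3669)
step 15: x0=(1.9641, -1.6451, 0.8650) x1=(1.3660, -1.4011, -0.1639) x2=(-0.1225, 0.5474, -0.9116) x3=(-1.8455, -1.8015, -1.0688) x4=(0.8145, 1.5482, -1.3528)
step 16: x0=(1.9904, -1.6448, 0.8719) x1=(1.3419, -1.4147, -0.1788) x2=(-0.1309, 0.5482, -0.9072) x3=(-1.8685, -1.7909, -1.0467) x4=(0.7968, 1.5587, -1.3386)
step 17: x0=(2.0165, -1.6443, 0.8783) x1=(1.3180, -1.4283, -0.1934) x2=(-0.1392, 0.5492, -0.9029) x3=(-1.8915, -1.7803, -1.0246) x4=(0.7789, 1.5691, -1.3244)
step 18: x0=(2.0424, -1.6438, 0.8843) x1=(1.2942, -1.4420, -0.2077) x2=(-0.1472, 0.5504, -0.8986) x3=(-1.9146, -1.7698, -1.0025) x4=(0.7610, 1.5794, -1.3101)
step 19: x0=(2.0680, -1.6433, 0.8900) x1=(1.2706, -1.4557, -0.2219) x2=(-0.1550, 0.5518, -0.8945) x3=(-1.9376, -1.7592, -0.9804) x4=(0.7429, 1.5895, -1.2958)
step 20: x0=(2.0935, -1.6427, 0.8955) x1=(1.2471, -1.4695, -0.2358) x2=(-0.1626, 0.5535, -0.8905) x3=(-1.9606, -1.7486, -0.9583) x4=(0.7248, 1.5996, -1.2814)
step 21: x0=(2.1188, -1.6420, 0.9008) x1=(1.2236, -1.4832, -0.2497) x2=(-0.1699, 0.5555, -0.8866) x3=(-1.9836, -1.7380, -0.9363) x4=(0.7066, 1.6096, -1.2670)
step 22: x0=(2.1440, -1.6414, 0.9060) x1=(1.2003, -1.4970, -0.2634) x2=(-0.1771, 0.5576, -0.8828) x3=(-2.0066, -1.7274, -0.9142) x4=(0.6883, 1.6195, -1.2526)
step 23: x0=(2.1691, -1.6407, 0.9110) x1=(1.1770, -1.5108, -0.2771) x2=(-0.1840, 0.5601, -0.8790) x3=(-2.0297, -1.7169, -0.8921) x4=(0.6699, 1.6292, -1.2381)
step 24: x0=(2.1941, -1.6400, 0.9159) x1=(1.1538, -1.5246, -0.2906) x2=(-0.1907, 0.5628, -0.8754) x3=(-2.0527, -1.7063, -0.8700) x4=(0.6514, 1.6388, -1.2236)
step 25: x0=(2.2191, -1.6394, 0.9207) x1=(1.1307, -1.5384, -0.3042) x2=(-0.1972, 0.5658, -0.8718) x3=(-2.0757, -1.6957, -0.8479) x4=(0.6328, 1.6483, -1.2091)
step 26: x0=(2.2439, -1.6387, 0.9255) x1=(1.1075, -1.5522, -0.3176) x2=(-0.2034, 0.5691, -0.8683) x3=(-2.0987, -1.6851, -0.8258) x4=(0.6141, 1.6577, -1.1945)
step 27: x0=(2.2688, -1.6380, 0.9302) x1=(1.0845, -1.5660, -0.3311) x2=(-0.2095, 0.5727, -0.8649) x3=(-2.1217, -1.6745, -0.8037) x4=(0.5953, 1.6669, -1.1799)

no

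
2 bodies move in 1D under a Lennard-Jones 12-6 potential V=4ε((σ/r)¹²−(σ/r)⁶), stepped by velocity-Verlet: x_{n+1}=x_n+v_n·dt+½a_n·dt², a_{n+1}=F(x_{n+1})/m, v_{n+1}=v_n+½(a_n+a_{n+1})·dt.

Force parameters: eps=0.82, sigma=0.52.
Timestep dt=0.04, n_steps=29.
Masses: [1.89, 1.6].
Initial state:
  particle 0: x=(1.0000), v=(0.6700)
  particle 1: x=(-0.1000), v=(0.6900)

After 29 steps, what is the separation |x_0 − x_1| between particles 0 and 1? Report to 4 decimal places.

0.8779

step 0: x0=(1.0000) x1=(-0.1000)
step 1: x0=(1.0267) x1=(-0.0723)
step 2: x0=(1.0533) x1=(-0.0444)
step 3: x0=(1.0797) x1=(-0.0163)
step 4: x0=(1.1059) x1=(0.0120)
step 5: x0=(1.1319) x1=(0.0405)
step 6: x0=(1.1578) x1=(0.0692)
step 7: x0=(1.1835) x1=(0.0981)
step 8: x0=(1.2090) x1=(0.1272)
step 9: x0=(1.2343) x1=(0.1566)
step 10: x0=(1.2594) x1=(0.1861)
step 11: x0=(1.2844) x1=(0.2159)
step 12: x0=(1.3091) x1=(0.2460)
step 13: x0=(1.3336) x1=(0.2762)
step 14: x0=(1.3579) x1=(0.3068)
step 15: x0=(1.3820) x1=(0.3376)
step 16: x0=(1.4059) x1=(0.3687)
step 17: x0=(1.4295) x1=(0.4000)
step 18: x0=(1.4528) x1=(0.4317)
step 19: x0=(1.4759) x1=(0.4637)
step 20: x0=(1.4987) x1=(0.4961)
step 21: x0=(1.5211) x1=(0.5288)
step 22: x0=(1.5433) x1=(0.5619)
step 23: x0=(1.5651) x1=(0.5955)
step 24: x0=(1.5864) x1=(0.6295)
step 25: x0=(1.6074) x1=(0.6640)
step 26: x0=(1.6279) x1=(0.6990)
step 27: x0=(1.6479) x1=(0.7347)
step 28: x0=(1.6673) x1=(0.7710)
step 29: x0=(1.6860) x1=(0.8081)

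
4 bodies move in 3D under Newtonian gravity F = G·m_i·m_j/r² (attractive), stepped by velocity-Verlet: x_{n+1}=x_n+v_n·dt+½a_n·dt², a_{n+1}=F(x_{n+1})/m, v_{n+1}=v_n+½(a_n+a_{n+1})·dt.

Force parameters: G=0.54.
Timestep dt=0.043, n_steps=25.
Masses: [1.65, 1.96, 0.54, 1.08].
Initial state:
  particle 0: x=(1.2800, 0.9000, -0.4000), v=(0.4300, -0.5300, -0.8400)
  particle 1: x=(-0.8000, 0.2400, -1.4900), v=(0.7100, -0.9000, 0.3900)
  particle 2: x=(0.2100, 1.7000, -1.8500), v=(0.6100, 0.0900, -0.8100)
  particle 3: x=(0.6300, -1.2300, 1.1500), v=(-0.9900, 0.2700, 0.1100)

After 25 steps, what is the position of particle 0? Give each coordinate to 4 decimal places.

(1.5931, 0.2783, -1.3396)

step 0: x0=(1.2800, 0.9000, -0.4000) x1=(-0.8000, 0.2400, -1.4900) x2=(0.2100, 1.7000, -1.8500) x3=(0.6300, -1.2300, 1.1500)
step 1: x0=(1.2983, 0.8771, -0.4362) x1=(-0.7693, 0.2014, -1.4731) x2=(0.2362, 1.7035, -1.8846) x3=(0.5874, -1.2183, 1.1546)
step 2: x0=(1.3162, 0.8541, -0.4726) x1=(-0.7382, 0.1629, -1.4561) x2=(0.2623, 1.7064, -1.9187) x3=(0.5448, -1.2062, 1.1589)
step 3: x0=(1.3337, 0.8310, -0.5091) x1=(-0.7067, 0.1246, -1.4389) x2=(0.2883, 1.7085, -1.9523) x3=(0.5022, -1.1940, 1.1629)
step 4: x0=(1.3507, 0.8076, -0.5458) x1=(-0.6749, 0.0865, -1.4216) x2=(0.3143, 1.7101, -1.9855) x3=(0.4596, -1.1814, 1.1665)
step 5: x0=(1.3674, 0.7842, -0.5826) x1=(-0.6427, 0.0485, -1.4040) x2=(0.3403, 1.7110, -2.0182) x3=(0.4169, -1.1686, 1.1699)
step 6: x0=(1.3835, 0.7606, -0.6196) x1=(-0.6101, 0.0107, -1.3863) x2=(0.3663, 1.7112, -2.0503) x3=(0.3743, -1.1556, 1.1729)
step 7: x0=(1.3993, 0.7368, -0.6567) x1=(-0.5772, -0.0269, -1.3685) x2=(0.3922, 1.7109, -2.0820) x3=(0.3317, -1.1422, 1.1755)
step 8: x0=(1.4145, 0.7129, -0.6939) x1=(-0.5438, -0.0644, -1.3504) x2=(0.4182, 1.7100, -2.1132) x3=(0.2890, -1.1287, 1.1779)
step 9: x0=(1.4293, 0.6888, -0.7313) x1=(-0.5101, -0.1017, -1.3322) x2=(0.4441, 1.7084, -2.1439) x3=(0.2464, -1.1149, 1.1798)
step 10: x0=(1.4436, 0.6645, -0.7688) x1=(-0.4759, -0.1389, -1.3138) x2=(0.4701, 1.7063, -2.1742) x3=(0.2038, -1.1009, 1.1814)
step 11: x0=(1.4574, 0.6401, -0.8064) x1=(-0.4414, -0.1758, -1.2952) x2=(0.4962, 1.7037, -2.2039) x3=(0.1612, -1.0867, 1.1826)
step 12: x0=(1.4707, 0.6155, -0.8441) x1=(-0.4065, -0.2126, -1.2765) x2=(0.5222, 1.7004, -2.2332) x3=(0.1187, -1.0722, 1.1834)
step 13: x0=(1.4835, 0.5908, -0.8819) x1=(-0.3711, -0.2493, -1.2575) x2=(0.5483, 1.6966, -2.2620) x3=(0.0762, -1.0575, 1.1837)
step 14: x0=(1.4958, 0.5658, -0.9198) x1=(-0.3354, -0.2857, -1.2384) x2=(0.5745, 1.6923, -2.2904) x3=(0.0337, -1.0427, 1.1837)
step 15: x0=(1.5075, 0.5407, -0.9578) x1=(-0.2992, -0.3219, -1.2191) x2=(0.6007, 1.6874, -2.3182) x3=(-0.0088, -1.0276, 1.1833)
step 16: x0=(1.5186, 0.5154, -0.9959) x1=(-0.2626, -0.3580, -1.1997) x2=(0.6270, 1.6820, -2.3456) x3=(-0.0511, -1.0123, 1.1824)
step 17: x0=(1.5292, 0.4899, -1.0340) x1=(-0.2256, -0.3938, -1.1801) x2=(0.6534, 1.6761, -2.3725) x3=(-0.0934, -0.9968, 1.1810)
step 18: x0=(1.5393, 0.4642, -1.0722) x1=(-0.1882, -0.4295, -1.1603) x2=(0.6798, 1.6696, -2.3990) x3=(-0.1357, -0.9812, 1.1792)
step 19: x0=(1.5487, 0.4383, -1.1104) x1=(-0.1504, -0.4649, -1.1403) x2=(0.7063, 1.6627, -2.4250) x3=(-0.1778, -0.9654, 1.1770)
step 20: x0=(1.5576, 0.4122, -1.1486) x1=(-0.1122, -0.5000, -1.1202) x2=(0.7329, 1.6552, -2.4506) x3=(-0.2199, -0.9494, 1.1742)
step 21: x0=(1.5659, 0.3859, -1.1869) x1=(-0.0735, -0.5350, -1.0999) x2=(0.7595, 1.6471, -2.4757) x3=(-0.2618, -0.9333, 1.1710)
step 22: x0=(1.5736, 0.3593, -1.2251) x1=(-0.0344, -0.5697, -1.0795) x2=(0.7862, 1.6386, -2.5003) x3=(-0.3037, -0.9171, 1.1673)
step 23: x0=(1.5807, 0.3326, -1.2633) x1=(0.0050, -0.6041, -1.0590) x2=(0.8130, 1.6296, -2.5245) x3=(-0.3454, -0.9007, 1.1630)
step 24: x0=(1.5872, 0.3056, -1.3015) x1=(0.0449, -0.6382, -1.0383) x2=(0.8399, 1.6200, -2.5482) x3=(-0.3869, -0.8842, 1.1583)
step 25: x0=(1.5931, 0.2783, -1.3396) x1=(0.0852, -0.6721, -1.0176) x2=(0.8669, 1.6100, -2.5715) x3=(-0.4283, -0.8676, 1.1531)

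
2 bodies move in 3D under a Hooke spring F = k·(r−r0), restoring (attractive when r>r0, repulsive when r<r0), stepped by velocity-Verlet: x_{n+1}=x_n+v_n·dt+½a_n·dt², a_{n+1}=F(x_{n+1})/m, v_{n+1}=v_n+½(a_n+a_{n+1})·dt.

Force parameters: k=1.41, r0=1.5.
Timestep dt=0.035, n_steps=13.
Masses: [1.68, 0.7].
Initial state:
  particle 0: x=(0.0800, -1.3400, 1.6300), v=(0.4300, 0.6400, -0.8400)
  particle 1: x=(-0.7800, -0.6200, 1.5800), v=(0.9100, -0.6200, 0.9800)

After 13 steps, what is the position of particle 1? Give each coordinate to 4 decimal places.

step 0: x0=(0.0800, -1.3400, 1.6300) x1=(-0.7800, -0.6200, 1.5800)
step 1: x0=(0.0952, -1.3177, 1.6006) x1=(-0.7485, -0.6414, 1.6143)
step 2: x0=(0.1107, -1.2957, 1.5712) x1=(-0.7178, -0.6622, 1.6486)
step 3: x0=(0.1266, -1.2740, 1.5418) x1=(-0.6880, -0.6822, 1.6829)
step 4: x0=(0.1429, -1.2526, 1.5123) x1=(-0.6592, -0.7016, 1.7175)
step 5: x0=(0.1597, -1.2314, 1.4827) x1=(-0.6313, -0.7203, 1.7523)
step 6: x0=(0.1768, -1.2105, 1.4529) x1=(-0.6045, -0.7383, 1.7874)
step 7: x0=(0.1944, -1.1899, 1.4230) x1=(-0.5788, -0.7557, 1.8230)
step 8: x0=(0.2124, -1.1696, 1.3928) x1=(-0.5541, -0.7725, 1.8592)
step 9: x0=(0.2309, -1.1494, 1.3624) x1=(-0.5303, -0.7888, 1.8959)
step 10: x0=(0.2497, -1.1295, 1.3317) x1=(-0.5076, -0.8047, 1.9333)
step 11: x0=(0.2689, -1.1097, 1.3007) x1=(-0.4857, -0.8201, 1.9714)
step 12: x0=(0.2884, -1.0900, 1.2694) x1=(-0.4646, -0.8353, 2.0102)
step 13: x0=(0.3082, -1.0704, 1.2379) x1=(-0.4442, -0.8502, 2.0497)

(-0.4442, -0.8502, 2.0497)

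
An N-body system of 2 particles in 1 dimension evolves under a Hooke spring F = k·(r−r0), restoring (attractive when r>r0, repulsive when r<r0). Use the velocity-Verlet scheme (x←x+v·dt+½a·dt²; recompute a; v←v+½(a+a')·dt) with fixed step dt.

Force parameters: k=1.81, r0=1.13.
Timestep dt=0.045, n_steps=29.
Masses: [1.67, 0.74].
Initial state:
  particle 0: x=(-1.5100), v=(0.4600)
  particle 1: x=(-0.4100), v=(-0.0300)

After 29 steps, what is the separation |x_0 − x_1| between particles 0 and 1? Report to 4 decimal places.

step 0: x0=(-1.5100) x1=(-0.4100)
step 1: x0=(-1.4893) x1=(-0.4113)
step 2: x0=(-1.4688) x1=(-0.4123)
step 3: x0=(-1.4484) x1=(-0.4129)
step 4: x0=(-1.4282) x1=(-0.4131)
step 5: x0=(-1.4083) x1=(-0.4128)
step 6: x0=(-1.3886) x1=(-0.4117)
step 7: x0=(-1.3693) x1=(-0.4099)
step 8: x0=(-1.3504) x1=(-0.4072)
step 9: x0=(-1.3319) x1=(-0.4037)
step 10: x0=(-1.3138) x1=(-0.3991)
step 11: x0=(-1.2962) x1=(-0.3934)
step 12: x0=(-1.2791) x1=(-0.3867)
step 13: x0=(-1.2625) x1=(-0.3787)
step 14: x0=(-1.2465) x1=(-0.3696)
step 15: x0=(-1.2310) x1=(-0.3591)
step 16: x0=(-1.2161) x1=(-0.3474)
step 17: x0=(-1.2017) x1=(-0.3345)
step 18: x0=(-1.1880) x1=(-0.3202)
step 19: x0=(-1.1748) x1=(-0.3046)
step 20: x0=(-1.1622) x1=(-0.2877)
step 21: x0=(-1.1501) x1=(-0.2696)
step 22: x0=(-1.1386) x1=(-0.2502)
step 23: x0=(-1.1276) x1=(-0.2296)
step 24: x0=(-1.1171) x1=(-0.2079)
step 25: x0=(-1.1071) x1=(-0.1851)
step 26: x0=(-1.0976) x1=(-0.1612)
step 27: x0=(-1.0885) x1=(-0.1364)
step 28: x0=(-1.0798) x1=(-0.1107)
step 29: x0=(-1.0714) x1=(-0.0842)

0.9872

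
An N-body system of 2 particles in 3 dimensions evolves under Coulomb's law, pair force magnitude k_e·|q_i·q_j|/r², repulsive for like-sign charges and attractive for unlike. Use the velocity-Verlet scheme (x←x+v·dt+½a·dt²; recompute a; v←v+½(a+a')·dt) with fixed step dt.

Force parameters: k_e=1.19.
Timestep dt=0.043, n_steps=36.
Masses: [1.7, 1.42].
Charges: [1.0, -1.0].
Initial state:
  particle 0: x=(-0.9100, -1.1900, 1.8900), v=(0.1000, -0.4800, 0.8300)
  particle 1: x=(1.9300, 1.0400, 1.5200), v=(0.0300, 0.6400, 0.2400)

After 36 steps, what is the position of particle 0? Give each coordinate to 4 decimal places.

step 0: x0=(-0.9100, -1.1900, 1.8900) x1=(1.9300, 1.0400, 1.5200)
step 1: x0=(-0.9057, -1.2106, 1.9257) x1=(1.9312, 1.0675, 1.5303)
step 2: x0=(-0.9012, -1.2312, 1.9614) x1=(1.9324, 1.0949, 1.5407)
step 3: x0=(-0.8968, -1.2516, 1.9970) x1=(1.9335, 1.1222, 1.5510)
step 4: x0=(-0.8922, -1.2721, 2.0327) x1=(1.9344, 1.1495, 1.5614)
step 5: x0=(-0.8876, -1.2925, 2.0683) x1=(1.9353, 1.1767, 1.5718)
step 6: x0=(-0.8829, -1.3128, 2.1039) x1=(1.9362, 1.2038, 1.5822)
step 7: x0=(-0.8781, -1.3330, 2.1396) x1=(1.9369, 1.2309, 1.5926)
step 8: x0=(-0.8733, -1.3532, 2.1752) x1=(1.9376, 1.2579, 1.6030)
step 9: x0=(-0.8684, -1.3733, 2.2108) x1=(1.9382, 1.2848, 1.6134)
step 10: x0=(-0.8635, -1.3934, 2.2463) x1=(1.9387, 1.3116, 1.6239)
step 11: x0=(-0.8585, -1.4134, 2.2819) x1=(1.9391, 1.3384, 1.6343)
step 12: x0=(-0.8534, -1.4334, 2.3175) x1=(1.9395, 1.3651, 1.6448)
step 13: x0=(-0.8483, -1.4533, 2.3530) x1=(1.9398, 1.3918, 1.6553)
step 14: x0=(-0.8431, -1.4732, 2.3885) x1=(1.9400, 1.4184, 1.6658)
step 15: x0=(-0.8379, -1.4930, 2.4240) x1=(1.9402, 1.4449, 1.6764)
step 16: x0=(-0.8326, -1.5127, 2.4595) x1=(1.9403, 1.4713, 1.6869)
step 17: x0=(-0.8273, -1.5324, 2.4950) x1=(1.9404, 1.4977, 1.6975)
step 18: x0=(-0.8219, -1.5520, 2.5305) x1=(1.9404, 1.5240, 1.7081)
step 19: x0=(-0.8165, -1.5716, 2.5659) x1=(1.9403, 1.5503, 1.7187)
step 20: x0=(-0.8110, -1.5912, 2.6014) x1=(1.9402, 1.5765, 1.7293)
step 21: x0=(-0.8055, -1.6106, 2.6368) x1=(1.9401, 1.6026, 1.7399)
step 22: x0=(-0.7999, -1.6301, 2.6722) x1=(1.9398, 1.6287, 1.7506)
step 23: x0=(-0.7943, -1.6494, 2.7076) x1=(1.9396, 1.6547, 1.7613)
step 24: x0=(-0.7887, -1.6688, 2.7430) x1=(1.9392, 1.6806, 1.7719)
step 25: x0=(-0.7830, -1.6880, 2.7784) x1=(1.9389, 1.7065, 1.7826)
step 26: x0=(-0.7772, -1.7073, 2.8137) x1=(1.9385, 1.7323, 1.7934)
step 27: x0=(-0.7715, -1.7264, 2.8491) x1=(1.9380, 1.7581, 1.8041)
step 28: x0=(-0.7657, -1.7456, 2.8844) x1=(1.9375, 1.7838, 1.8149)
step 29: x0=(-0.7598, -1.7647, 2.9197) x1=(1.9369, 1.8095, 1.8256)
step 30: x0=(-0.7540, -1.7837, 2.9550) x1=(1.9363, 1.8351, 1.8364)
step 31: x0=(-0.7481, -1.8027, 2.9903) x1=(1.9357, 1.8606, 1.8472)
step 32: x0=(-0.7421, -1.8216, 3.0255) x1=(1.9350, 1.8861, 1.8581)
step 33: x0=(-0.7361, -1.8405, 3.0608) x1=(1.9343, 1.9115, 1.8689)
step 34: x0=(-0.7301, -1.8594, 3.0960) x1=(1.9335, 1.9369, 1.8798)
step 35: x0=(-0.7241, -1.8782, 3.1313) x1=(1.9327, 1.9622, 1.8906)
step 36: x0=(-0.7180, -1.8969, 3.1665) x1=(1.9319, 1.9875, 1.9015)

(-0.7180, -1.8969, 3.1665)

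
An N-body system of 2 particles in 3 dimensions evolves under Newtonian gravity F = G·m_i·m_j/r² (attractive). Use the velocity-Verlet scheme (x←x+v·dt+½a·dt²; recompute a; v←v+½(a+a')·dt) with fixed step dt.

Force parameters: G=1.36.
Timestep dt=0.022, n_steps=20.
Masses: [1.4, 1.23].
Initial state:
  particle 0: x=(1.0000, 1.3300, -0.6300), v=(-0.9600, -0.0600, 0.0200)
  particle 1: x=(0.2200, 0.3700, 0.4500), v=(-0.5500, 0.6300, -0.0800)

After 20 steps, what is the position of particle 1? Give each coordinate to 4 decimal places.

(0.0152, 0.6914, 0.3591)

step 0: x0=(1.0000, 1.3300, -0.6300) x1=(0.2200, 0.3700, 0.4500)
step 1: x0=(0.9788, 1.3286, -0.6295) x1=(0.2080, 0.3840, 0.4481)
step 2: x0=(0.9575, 1.3270, -0.6287) x1=(0.1961, 0.3981, 0.4460)
step 3: x0=(0.9360, 1.3252, -0.6278) x1=(0.1844, 0.4125, 0.4437)
step 4: x0=(0.9144, 1.3233, -0.6266) x1=(0.1729, 0.4271, 0.4411)
step 5: x0=(0.8926, 1.3212, -0.6252) x1=(0.1616, 0.4418, 0.4383)
step 6: x0=(0.8706, 1.3188, -0.6236) x1=(0.1504, 0.4568, 0.4352)
step 7: x0=(0.8485, 1.3163, -0.6218) x1=(0.1394, 0.4721, 0.4318)
step 8: x0=(0.8263, 1.3136, -0.6197) x1=(0.1286, 0.4875, 0.4282)
step 9: x0=(0.8038, 1.3107, -0.6174) x1=(0.1180, 0.5031, 0.4243)
step 10: x0=(0.7812, 1.3076, -0.6148) x1=(0.1076, 0.5190, 0.4201)
step 11: x0=(0.7585, 1.3043, -0.6119) x1=(0.0974, 0.5351, 0.4156)
step 12: x0=(0.7355, 1.3008, -0.6088) x1=(0.0874, 0.5515, 0.4108)
step 13: x0=(0.7124, 1.2971, -0.6054) x1=(0.0775, 0.5681, 0.4056)
step 14: x0=(0.6891, 1.2932, -0.6017) x1=(0.0679, 0.5849, 0.4001)
step 15: x0=(0.6656, 1.2890, -0.5976) x1=(0.0586, 0.6020, 0.3943)
step 16: x0=(0.6419, 1.2847, -0.5933) x1=(0.0494, 0.6193, 0.3881)
step 17: x0=(0.6179, 1.2800, -0.5886) x1=(0.0405, 0.6369, 0.3814)
step 18: x0=(0.5938, 1.2752, -0.5835) x1=(0.0318, 0.6548, 0.3744)
step 19: x0=(0.5695, 1.2701, -0.5781) x1=(0.0234, 0.6730, 0.3670)
step 20: x0=(0.5449, 1.2648, -0.5723) x1=(0.0152, 0.6914, 0.3591)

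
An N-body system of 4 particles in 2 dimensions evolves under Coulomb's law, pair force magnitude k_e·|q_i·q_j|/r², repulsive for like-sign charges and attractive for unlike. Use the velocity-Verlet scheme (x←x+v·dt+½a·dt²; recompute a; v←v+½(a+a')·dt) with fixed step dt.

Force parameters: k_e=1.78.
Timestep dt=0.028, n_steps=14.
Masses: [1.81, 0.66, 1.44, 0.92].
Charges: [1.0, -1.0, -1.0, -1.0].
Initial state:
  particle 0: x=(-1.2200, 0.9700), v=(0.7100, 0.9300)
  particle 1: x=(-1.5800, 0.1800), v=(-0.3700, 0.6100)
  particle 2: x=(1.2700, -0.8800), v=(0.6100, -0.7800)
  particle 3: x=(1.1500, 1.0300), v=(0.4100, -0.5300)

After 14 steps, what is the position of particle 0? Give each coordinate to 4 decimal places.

step 0: x0=(-1.2200, 0.9700) x1=(-1.5800, 0.1800) x2=(1.2700, -0.8800) x3=(1.1500, 1.0300)
step 1: x0=(-1.2002, 0.9956) x1=(-1.5900, 0.1984) x2=(1.2871, -0.9020) x3=(1.1614, 1.0154)
step 2: x0=(-1.1807, 1.0202) x1=(-1.5993, 0.2191) x2=(1.3042, -0.9242) x3=(1.1727, 1.0012)
step 3: x0=(-1.1614, 1.0439) x1=(-1.6078, 0.2422) x2=(1.3214, -0.9466) x3=(1.1839, 0.9876)
step 4: x0=(-1.1423, 1.0668) x1=(-1.6156, 0.2675) x2=(1.3386, -0.9693) x3=(1.1949, 0.9743)
step 5: x0=(-1.1235, 1.0889) x1=(-1.6225, 0.2949) x2=(1.3558, -0.9922) x3=(1.2058, 0.9615)
step 6: x0=(-1.1050, 1.1101) x1=(-1.6286, 0.3244) x2=(1.3731, -1.0153) x3=(1.2166, 0.9492)
step 7: x0=(-1.0868, 1.1306) x1=(-1.6338, 0.3559) x2=(1.3904, -1.0386) x3=(1.2273, 0.9373)
step 8: x0=(-1.0688, 1.1504) x1=(-1.6380, 0.3893) x2=(1.4077, -1.0622) x3=(1.2378, 0.9259)
step 9: x0=(-1.0512, 1.1694) x1=(-1.6413, 0.4246) x2=(1.4251, -1.0860) x3=(1.2481, 0.9149)
step 10: x0=(-1.0339, 1.1876) x1=(-1.6435, 0.4618) x2=(1.4425, -1.1100) x3=(1.2584, 0.9043)
step 11: x0=(-1.0169, 1.2052) x1=(-1.6446, 0.5009) x2=(1.4599, -1.1343) x3=(1.2685, 0.8942)
step 12: x0=(-1.0004, 1.2220) x1=(-1.6445, 0.5418) x2=(1.4773, -1.1587) x3=(1.2784, 0.8845)
step 13: x0=(-0.9842, 1.2381) x1=(-1.6432, 0.5844) x2=(1.4948, -1.1834) x3=(1.2882, 0.8752)
step 14: x0=(-0.9685, 1.2535) x1=(-1.6405, 0.6289) x2=(1.5123, -1.2082) x3=(1.2978, 0.8663)

(-0.9685, 1.2535)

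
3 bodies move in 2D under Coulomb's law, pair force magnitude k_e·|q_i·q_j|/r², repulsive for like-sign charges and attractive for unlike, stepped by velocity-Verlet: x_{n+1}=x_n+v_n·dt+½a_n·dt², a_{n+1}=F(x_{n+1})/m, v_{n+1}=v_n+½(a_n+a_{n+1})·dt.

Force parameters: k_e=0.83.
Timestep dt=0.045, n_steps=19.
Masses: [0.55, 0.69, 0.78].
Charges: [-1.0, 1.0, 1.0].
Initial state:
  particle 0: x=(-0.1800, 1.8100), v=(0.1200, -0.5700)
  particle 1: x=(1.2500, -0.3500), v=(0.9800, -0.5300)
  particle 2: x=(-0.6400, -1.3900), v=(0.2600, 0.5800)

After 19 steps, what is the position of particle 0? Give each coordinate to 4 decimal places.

(-0.0413, 1.1960)

step 0: x0=(-0.1800, 1.8100) x1=(1.2500, -0.3500) x2=(-0.6400, -1.3900)
step 1: x0=(-0.1745, 1.7840) x1=(1.2942, -0.3736) x2=(-0.6285, -1.3639)
step 2: x0=(-0.1688, 1.7574) x1=(1.3387, -0.3966) x2=(-0.6174, -1.3378)
step 3: x0=(-0.1629, 1.7300) x1=(1.3835, -0.4191) x2=(-0.6066, -1.3117)
step 4: x0=(-0.1567, 1.7020) x1=(1.4285, -0.4412) x2=(-0.5962, -1.2856)
step 5: x0=(-0.1504, 1.6734) x1=(1.4738, -0.4627) x2=(-0.5862, -1.2593)
step 6: x0=(-0.1438, 1.6440) x1=(1.5193, -0.4838) x2=(-0.5766, -1.2331)
step 7: x0=(-0.1371, 1.6140) x1=(1.5651, -0.5045) x2=(-0.5674, -1.2067)
step 8: x0=(-0.1301, 1.5832) x1=(1.6112, -0.5248) x2=(-0.5585, -1.1801)
step 9: x0=(-0.1230, 1.5518) x1=(1.6575, -0.5447) x2=(-0.5500, -1.1534)
step 10: x0=(-0.1156, 1.5196) x1=(1.7040, -0.5642) x2=(-0.5418, -1.1266)
step 11: x0=(-0.1081, 1.4868) x1=(1.7508, -0.5834) x2=(-0.5340, -1.0995)
step 12: x0=(-0.1004, 1.4531) x1=(1.7978, -0.6022) x2=(-0.5265, -1.0723)
step 13: x0=(-0.0924, 1.4188) x1=(1.8450, -0.6208) x2=(-0.5193, -1.0447)
step 14: x0=(-0.0843, 1.3837) x1=(1.8924, -0.6390) x2=(-0.5125, -1.0169)
step 15: x0=(-0.0761, 1.3478) x1=(1.9400, -0.6569) x2=(-0.5059, -0.9888)
step 16: x0=(-0.0676, 1.3111) x1=(1.9878, -0.6746) x2=(-0.4996, -0.9604)
step 17: x0=(-0.0590, 1.2736) x1=(2.0357, -0.6920) x2=(-0.4936, -0.9316)
step 18: x0=(-0.0502, 1.2352) x1=(2.0839, -0.7092) x2=(-0.4878, -0.9025)
step 19: x0=(-0.0413, 1.1960) x1=(2.1321, -0.7262) x2=(-0.4823, -0.8729)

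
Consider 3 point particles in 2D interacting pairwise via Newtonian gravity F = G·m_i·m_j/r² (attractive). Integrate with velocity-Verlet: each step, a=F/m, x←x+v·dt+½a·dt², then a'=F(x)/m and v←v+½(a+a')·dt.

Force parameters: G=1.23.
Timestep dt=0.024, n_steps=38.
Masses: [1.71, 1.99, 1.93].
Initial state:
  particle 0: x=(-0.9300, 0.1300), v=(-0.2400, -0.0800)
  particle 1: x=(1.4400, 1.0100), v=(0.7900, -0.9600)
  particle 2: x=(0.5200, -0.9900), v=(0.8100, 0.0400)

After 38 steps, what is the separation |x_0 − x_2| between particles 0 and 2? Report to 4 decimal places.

step 0: x0=(-0.9300, 0.1300) x1=(1.4400, 1.0100) x2=(0.5200, -0.9900)
step 1: x0=(-0.9355, 0.1280) x1=(1.4588, 0.9868) x2=(0.5394, -0.9888)
step 2: x0=(-0.9405, 0.1258) x1=(1.4773, 0.9633) x2=(0.5586, -0.9871)
step 3: x0=(-0.9449, 0.1235) x1=(1.4955, 0.9394) x2=(0.5776, -0.9849)
step 4: x0=(-0.9489, 0.1210) x1=(1.5135, 0.9152) x2=(0.5965, -0.9823)
step 5: x0=(-0.9523, 0.1183) x1=(1.5311, 0.8907) x2=(0.6153, -0.9792)
step 6: x0=(-0.9552, 0.1155) x1=(1.5484, 0.8659) x2=(0.6339, -0.9756)
step 7: x0=(-0.9576, 0.1126) x1=(1.5653, 0.8407) x2=(0.6525, -0.9715)
step 8: x0=(-0.9596, 0.1095) x1=(1.5820, 0.8151) x2=(0.6709, -0.9669)
step 9: x0=(-0.9610, 0.1062) x1=(1.5983, 0.7893) x2=(0.6892, -0.9618)
step 10: x0=(-0.9619, 0.1029) x1=(1.6143, 0.7630) x2=(0.7074, -0.9563)
step 11: x0=(-0.9624, 0.0993) x1=(1.6300, 0.7364) x2=(0.7255, -0.9502)
step 12: x0=(-0.9624, 0.0957) x1=(1.6454, 0.7094) x2=(0.7436, -0.9436)
step 13: x0=(-0.9618, 0.0919) x1=(1.6603, 0.6821) x2=(0.7615, -0.9366)
step 14: x0=(-0.9608, 0.0880) x1=(1.6750, 0.6543) x2=(0.7795, -0.9290)
step 15: x0=(-0.9594, 0.0839) x1=(1.6892, 0.6262) x2=(0.7973, -0.9209)
step 16: x0=(-0.9574, 0.0797) x1=(1.7031, 0.5977) x2=(0.8152, -0.9123)
step 17: x0=(-0.9550, 0.0754) x1=(1.7166, 0.5687) x2=(0.8330, -0.9031)
step 18: x0=(-0.9521, 0.0710) x1=(1.7297, 0.5393) x2=(0.8508, -0.8934)
step 19: x0=(-0.9487, 0.0665) x1=(1.7424, 0.5095) x2=(0.8686, -0.8831)
step 20: x0=(-0.9448, 0.0618) x1=(1.7547, 0.4792) x2=(0.8864, -0.8723)
step 21: x0=(-0.9405, 0.0570) x1=(1.7665, 0.4485) x2=(0.9043, -0.8608)
step 22: x0=(-0.9357, 0.0521) x1=(1.7778, 0.4173) x2=(0.9222, -0.8488)
step 23: x0=(-0.9304, 0.0471) x1=(1.7887, 0.3855) x2=(0.9402, -0.8361)
step 24: x0=(-0.9246, 0.0420) x1=(1.7990, 0.3532) x2=(0.9583, -0.8228)
step 25: x0=(-0.9184, 0.0367) x1=(1.8088, 0.3204) x2=(0.9766, -0.8088)
step 26: x0=(-0.9117, 0.0314) x1=(1.8180, 0.2870) x2=(0.9950, -0.7941)
step 27: x0=(-0.9045, 0.0259) x1=(1.8266, 0.2530) x2=(1.0136, -0.7787)
step 28: x0=(-0.8968, 0.0203) x1=(1.8346, 0.2184) x2=(1.0325, -0.7625)
step 29: x0=(-0.8886, 0.0147) x1=(1.8419, 0.1831) x2=(1.0517, -0.7456)
step 30: x0=(-0.8800, 0.0089) x1=(1.8484, 0.1471) x2=(1.0712, -0.7279)
step 31: x0=(-0.8709, 0.0030) x1=(1.8541, 0.1103) x2=(1.0912, -0.7092)
step 32: x0=(-0.8613, -0.0030) x1=(1.8588, 0.0727) x2=(1.1116, -0.6897)
step 33: x0=(-0.8512, -0.0090) x1=(1.8626, 0.0343) x2=(1.1327, -0.6692)
step 34: x0=(-0.8406, -0.0152) x1=(1.8653, -0.0051) x2=(1.1545, -0.6476)
step 35: x0=(-0.8296, -0.0215) x1=(1.8667, -0.0455) x2=(1.1771, -0.6249)
step 36: x0=(-0.8180, -0.0278) x1=(1.8666, -0.0869) x2=(1.2008, -0.6011)
step 37: x0=(-0.8060, -0.0343) x1=(1.8648, -0.1295) x2=(1.2259, -0.5759)
step 38: x0=(-0.7934, -0.0408) x1=(1.8610, -0.1734) x2=(1.2525, -0.5494)

2.1082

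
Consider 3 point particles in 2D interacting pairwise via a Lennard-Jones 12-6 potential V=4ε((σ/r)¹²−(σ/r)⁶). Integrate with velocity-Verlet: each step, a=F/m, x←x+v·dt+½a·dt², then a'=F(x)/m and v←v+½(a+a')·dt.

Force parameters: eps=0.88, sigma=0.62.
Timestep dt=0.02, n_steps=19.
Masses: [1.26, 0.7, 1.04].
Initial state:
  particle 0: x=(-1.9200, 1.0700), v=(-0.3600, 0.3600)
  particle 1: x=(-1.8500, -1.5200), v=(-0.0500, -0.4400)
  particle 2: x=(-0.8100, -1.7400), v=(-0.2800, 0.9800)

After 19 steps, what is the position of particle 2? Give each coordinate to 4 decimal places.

step 0: x0=(-1.9200, 1.0700) x1=(-1.8500, -1.5200) x2=(-0.8100, -1.7400)
step 1: x0=(-1.9272, 1.0772) x1=(-1.8508, -1.5288) x2=(-0.8157, -1.7204)
step 2: x0=(-1.9344, 1.0844) x1=(-1.8512, -1.5378) x2=(-0.8218, -1.7007)
step 3: x0=(-1.9416, 1.0916) x1=(-1.8511, -1.5468) x2=(-0.8281, -1.6810)
step 4: x0=(-1.9488, 1.0988) x1=(-1.8505, -1.5558) x2=(-0.8348, -1.6612)
step 5: x0=(-1.9560, 1.1060) x1=(-1.8494, -1.5649) x2=(-0.8418, -1.6414)
step 6: x0=(-1.9632, 1.1132) x1=(-1.8477, -1.5741) x2=(-0.8492, -1.6215)
step 7: x0=(-1.9704, 1.1204) x1=(-1.8454, -1.5833) x2=(-0.8570, -1.6017)
step 8: x0=(-1.9776, 1.1276) x1=(-1.8424, -1.5925) x2=(-0.8653, -1.5818)
step 9: x0=(-1.9848, 1.1348) x1=(-1.8388, -1.6016) x2=(-0.8740, -1.5619)
step 10: x0=(-1.9920, 1.1420) x1=(-1.8344, -1.6108) x2=(-0.8832, -1.5421)
step 11: x0=(-1.9992, 1.1492) x1=(-1.8292, -1.6199) x2=(-0.8930, -1.5223)
step 12: x0=(-2.0064, 1.1564) x1=(-1.8231, -1.6289) x2=(-0.9034, -1.5025)
step 13: x0=(-2.0136, 1.1636) x1=(-1.8161, -1.6378) x2=(-0.9144, -1.4829)
step 14: x0=(-2.0208, 1.1707) x1=(-1.8080, -1.6465) x2=(-0.9261, -1.4633)
step 15: x0=(-2.0280, 1.1779) x1=(-1.7989, -1.6549) x2=(-0.9385, -1.4439)
step 16: x0=(-2.0352, 1.1851) x1=(-1.7886, -1.6631) x2=(-0.9517, -1.4248)
step 17: x0=(-2.0424, 1.1923) x1=(-1.7770, -1.6709) x2=(-0.9658, -1.4058)
step 18: x0=(-2.0496, 1.1995) x1=(-1.7640, -1.6783) x2=(-0.9809, -1.3872)
step 19: x0=(-2.0568, 1.2067) x1=(-1.7494, -1.6851) x2=(-0.9969, -1.3689)

(-0.9969, -1.3689)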